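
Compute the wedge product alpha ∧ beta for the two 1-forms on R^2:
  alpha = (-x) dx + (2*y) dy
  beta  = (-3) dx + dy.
alpha ∧ beta = (-x + 6*y) dx ∧ dy

Distribute the wedge, using dx_i ∧ dx_j = -dx_j ∧ dx_i and dx_i ∧ dx_i = 0. For each pair (i, j) with i < j, the coefficient of dx_i ∧ dx_j in alpha ∧ beta is (alpha_i * beta_j - alpha_j * beta_i). Collecting: alpha ∧ beta = (-x + 6*y) dx ∧ dy.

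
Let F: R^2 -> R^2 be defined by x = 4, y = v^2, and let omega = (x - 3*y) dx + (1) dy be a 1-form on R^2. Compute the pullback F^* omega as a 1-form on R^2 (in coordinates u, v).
F^* omega = (2*v) dv

Using F^*(f dg) = (f ∘ F) d(g ∘ F), substitute each coordinate x_i by F_i(u, v) in f_i, and replace dx_i by d F_i = (∂F_i/∂u) du + (∂F_i/∂v) dv.
  For the x component: f_1(F) = 4 - 3*v^2; d F_1 = (0) du + (0) dv
  For the y component: f_2(F) = 1; d F_2 = (0) du + (2*v) dv
Combining and collecting du, dv coefficients:
  coeff of du: 0
  coeff of dv: 2*v
F^* omega = (2*v) dv.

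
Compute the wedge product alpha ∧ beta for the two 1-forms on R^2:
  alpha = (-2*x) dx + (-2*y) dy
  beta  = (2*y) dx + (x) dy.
alpha ∧ beta = (-2*x^2 + 4*y^2) dx ∧ dy

Distribute the wedge, using dx_i ∧ dx_j = -dx_j ∧ dx_i and dx_i ∧ dx_i = 0. For each pair (i, j) with i < j, the coefficient of dx_i ∧ dx_j in alpha ∧ beta is (alpha_i * beta_j - alpha_j * beta_i). Collecting: alpha ∧ beta = (-2*x^2 + 4*y^2) dx ∧ dy.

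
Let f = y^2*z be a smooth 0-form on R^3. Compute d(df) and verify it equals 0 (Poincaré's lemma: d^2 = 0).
d(df) = 0

Step 1: df = sum_i (∂f/∂x_i) dx_i = (0) dx + (2*y*z) dy + (y^2) dz.
Step 2: Apply d again. Using the 1-form formula, the coefficient of dx ∧ dy in d(df) is ∂^2 f/∂x ∂y - ∂^2 f/∂y ∂x = (0) - (0) = 0 (equality of mixed partials for smooth f).
Similarly for dx ∧ dz and dy ∧ dz — all coefficients vanish. So d(df) = 0.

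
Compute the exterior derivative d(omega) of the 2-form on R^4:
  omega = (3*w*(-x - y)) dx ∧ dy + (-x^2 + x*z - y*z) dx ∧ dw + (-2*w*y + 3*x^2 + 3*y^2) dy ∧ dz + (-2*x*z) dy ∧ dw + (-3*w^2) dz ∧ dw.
d(omega) = (-3*x - 3*y - z) dx ∧ dy ∧ dw + (-x + y) dx ∧ dz ∧ dw + (6*x) dx ∧ dy ∧ dz + (2*x - 2*y) dy ∧ dz ∧ dw

For a 2-form omega = sum_{i<j} g_{ij} dx_i ∧ dx_j, the exterior derivative is
  d(omega) = sum_{i<j} d(g_{ij}) ∧ dx_i ∧ dx_j = sum_{i<j, k} (∂g_{ij}/∂x_k) dx_k ∧ dx_i ∧ dx_j.
Expand each term, using dx_k ∧ dx_i ∧ dx_j = sgn(permutation) dx_{(a)} ∧ dx_{(b)} ∧ dx_{(c)} with (a < b < c) sorted:
  d(3*w*(-x - y)) includes (∂/∂w)(3*w*(-x - y)) dw = (-3*x - 3*y) dw, which multiplied by dx ∧ dy gives (-3*x - 3*y) dx ∧ dy ∧ dw
  d(-x^2 + x*z - y*z) includes (∂/∂y)(-x^2 + x*z - y*z) dy = (-z) dy, which multiplied by dx ∧ dw gives (z) dx ∧ dy ∧ dw
  d(-x^2 + x*z - y*z) includes (∂/∂z)(-x^2 + x*z - y*z) dz = (x - y) dz, which multiplied by dx ∧ dw gives (-x + y) dx ∧ dz ∧ dw
  d(-2*w*y + 3*x^2 + 3*y^2) includes (∂/∂x)(-2*w*y + 3*x^2 + 3*y^2) dx = (6*x) dx, which multiplied by dy ∧ dz gives (6*x) dx ∧ dy ∧ dz
  d(-2*w*y + 3*x^2 + 3*y^2) includes (∂/∂w)(-2*w*y + 3*x^2 + 3*y^2) dw = (-2*y) dw, which multiplied by dy ∧ dz gives (-2*y) dy ∧ dz ∧ dw
  d(-2*x*z) includes (∂/∂x)(-2*x*z) dx = (-2*z) dx, which multiplied by dy ∧ dw gives (-2*z) dx ∧ dy ∧ dw
  d(-2*x*z) includes (∂/∂z)(-2*x*z) dz = (-2*x) dz, which multiplied by dy ∧ dw gives (2*x) dy ∧ dz ∧ dw
Collecting like 3-forms: d(omega) = (-3*x - 3*y - z) dx ∧ dy ∧ dw + (-x + y) dx ∧ dz ∧ dw + (6*x) dx ∧ dy ∧ dz + (2*x - 2*y) dy ∧ dz ∧ dw.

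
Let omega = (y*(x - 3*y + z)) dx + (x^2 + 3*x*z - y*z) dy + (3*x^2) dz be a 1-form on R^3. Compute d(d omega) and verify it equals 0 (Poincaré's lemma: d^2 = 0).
d(d omega) = 0

Step 1: d omega = sum_{i<j} (∂f_j/∂x_i - ∂f_i/∂x_j) dx_i ∧ dx_j:
  coeff of dx ∧ dy: x + 6*y + 2*z
  coeff of dx ∧ dz: 6*x - y
  coeff of dy ∧ dz: -3*x + y
Step 2: Apply d again to each 2-form coefficient. The only possible 3-form in R^3 is dx ∧ dy ∧ dz, with coefficient
  ∂(coeff of dy∧dz)/∂x - ∂(coeff of dx∧dz)/∂y + ∂(coeff of dx∧dy)/∂z
  = ∂/∂x (-3*x + y) - ∂/∂y (6*x - y) + ∂/∂z (x + 6*y + 2*z).
Each of these terms simplifies to sums of mixed partials that cancel in pairs. The result is 0 (by equality of mixed partials for smooth functions — Schwarz / Clairaut).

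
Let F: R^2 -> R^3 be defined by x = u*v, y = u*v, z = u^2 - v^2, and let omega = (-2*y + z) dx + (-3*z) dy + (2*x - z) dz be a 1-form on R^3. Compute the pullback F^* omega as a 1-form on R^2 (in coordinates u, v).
F^* omega = (-2*u^3 + 2*u^2*v + 2*v^3) du + (-2*u^3 - 2*u*v^2 - 2*v^3) dv

Using F^*(f dg) = (f ∘ F) d(g ∘ F), substitute each coordinate x_i by F_i(u, v) in f_i, and replace dx_i by d F_i = (∂F_i/∂u) du + (∂F_i/∂v) dv.
  For the x component: f_1(F) = u^2 - 2*u*v - v^2; d F_1 = (v) du + (u) dv
  For the y component: f_2(F) = -3*u^2 + 3*v^2; d F_2 = (v) du + (u) dv
  For the z component: f_3(F) = -u^2 + 2*u*v + v^2; d F_3 = (2*u) du + (-2*v) dv
Combining and collecting du, dv coefficients:
  coeff of du: -2*u^3 + 2*u^2*v + 2*v^3
  coeff of dv: -2*u^3 - 2*u*v^2 - 2*v^3
F^* omega = (-2*u^3 + 2*u^2*v + 2*v^3) du + (-2*u^3 - 2*u*v^2 - 2*v^3) dv.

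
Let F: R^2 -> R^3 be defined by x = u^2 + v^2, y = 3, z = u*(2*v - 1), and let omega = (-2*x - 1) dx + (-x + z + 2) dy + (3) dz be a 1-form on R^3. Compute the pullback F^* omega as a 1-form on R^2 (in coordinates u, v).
F^* omega = (-4*u^3 - 4*u*v^2 - 2*u + 6*v - 3) du + (-4*u^2*v + 6*u - 4*v^3 - 2*v) dv

Using F^*(f dg) = (f ∘ F) d(g ∘ F), substitute each coordinate x_i by F_i(u, v) in f_i, and replace dx_i by d F_i = (∂F_i/∂u) du + (∂F_i/∂v) dv.
  For the x component: f_1(F) = -2*u^2 - 2*v^2 - 1; d F_1 = (2*u) du + (2*v) dv
  For the y component: f_2(F) = -u^2 + 2*u*v - u - v^2 + 2; d F_2 = (0) du + (0) dv
  For the z component: f_3(F) = 3; d F_3 = (2*v - 1) du + (2*u) dv
Combining and collecting du, dv coefficients:
  coeff of du: -4*u^3 - 4*u*v^2 - 2*u + 6*v - 3
  coeff of dv: -4*u^2*v + 6*u - 4*v^3 - 2*v
F^* omega = (-4*u^3 - 4*u*v^2 - 2*u + 6*v - 3) du + (-4*u^2*v + 6*u - 4*v^3 - 2*v) dv.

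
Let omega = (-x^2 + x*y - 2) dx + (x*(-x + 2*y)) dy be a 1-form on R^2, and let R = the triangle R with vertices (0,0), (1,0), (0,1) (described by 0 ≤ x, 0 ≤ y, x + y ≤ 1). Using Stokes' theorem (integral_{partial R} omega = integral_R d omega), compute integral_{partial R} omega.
integral_(partial R) omega = -1/6

Stokes: integral_partial_R omega = integral_R d omega with d omega = (∂Q/∂x - ∂P/∂y) dx ∧ dy.
  ∂Q/∂x = -2*x + 2*y
  ∂P/∂y = x
  integrand = ∂Q/∂x - ∂P/∂y = -3*x + 2*y.
Integrating over R: integral_0^1 integral_0^{1-x} (-3*x + 2*y) dy dx = -1/6.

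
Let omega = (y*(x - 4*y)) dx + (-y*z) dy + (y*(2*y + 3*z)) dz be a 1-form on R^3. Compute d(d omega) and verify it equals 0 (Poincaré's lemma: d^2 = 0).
d(d omega) = 0

Step 1: d omega = sum_{i<j} (∂f_j/∂x_i - ∂f_i/∂x_j) dx_i ∧ dx_j:
  coeff of dx ∧ dy: -x + 8*y
  coeff of dx ∧ dz: 0
  coeff of dy ∧ dz: 5*y + 3*z
Step 2: Apply d again to each 2-form coefficient. The only possible 3-form in R^3 is dx ∧ dy ∧ dz, with coefficient
  ∂(coeff of dy∧dz)/∂x - ∂(coeff of dx∧dz)/∂y + ∂(coeff of dx∧dy)/∂z
  = ∂/∂x (5*y + 3*z) - ∂/∂y (0) + ∂/∂z (-x + 8*y).
Each of these terms simplifies to sums of mixed partials that cancel in pairs. The result is 0 (by equality of mixed partials for smooth functions — Schwarz / Clairaut).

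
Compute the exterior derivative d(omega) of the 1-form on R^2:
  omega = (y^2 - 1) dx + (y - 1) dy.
d(omega) = (-2*y) dx ∧ dy

For a 1-form omega = sum_i f_i dx_i, the exterior derivative is
  d(omega) = sum_{i < j} (∂f_j/∂x_i - ∂f_i/∂x_j) dx_i ∧ dx_j.
  coefficient of dx ∧ dy: ∂f_2/∂x - ∂f_1/∂y = ∂(y - 1)/∂x - ∂(y^2 - 1)/∂y = -2*y
Assembling: d(omega) = (-2*y) dx ∧ dy.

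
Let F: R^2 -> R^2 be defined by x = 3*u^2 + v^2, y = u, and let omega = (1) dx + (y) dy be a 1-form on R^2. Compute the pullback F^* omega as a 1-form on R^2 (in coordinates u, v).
F^* omega = (7*u) du + (2*v) dv

Using F^*(f dg) = (f ∘ F) d(g ∘ F), substitute each coordinate x_i by F_i(u, v) in f_i, and replace dx_i by d F_i = (∂F_i/∂u) du + (∂F_i/∂v) dv.
  For the x component: f_1(F) = 1; d F_1 = (6*u) du + (2*v) dv
  For the y component: f_2(F) = u; d F_2 = (1) du + (0) dv
Combining and collecting du, dv coefficients:
  coeff of du: 7*u
  coeff of dv: 2*v
F^* omega = (7*u) du + (2*v) dv.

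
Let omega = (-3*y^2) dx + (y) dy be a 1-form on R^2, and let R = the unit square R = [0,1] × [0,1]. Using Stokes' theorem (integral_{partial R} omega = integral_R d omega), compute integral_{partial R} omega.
integral_(partial R) omega = 3

Stokes: integral_partial_R omega = integral_R d omega with d omega = (∂Q/∂x - ∂P/∂y) dx ∧ dy.
  ∂Q/∂x = 0
  ∂P/∂y = -6*y
  integrand = ∂Q/∂x - ∂P/∂y = 6*y.
Integrating over R: integral_0^1 integral_0^1 (6*y) dx dy = 3.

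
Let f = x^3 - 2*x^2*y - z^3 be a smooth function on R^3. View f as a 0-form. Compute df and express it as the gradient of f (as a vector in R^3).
df = (x*(3*x - 4*y)) dx + (-2*x^2) dy + (-3*z^2) dz; grad f = (x*(3*x - 4*y), -2*x^2, -3*z^2)

For a 0-form f, d f = (∂f/∂x) dx + (∂f/∂y) dy + (∂f/∂z) dz. The components of the vector representation are exactly the entries of grad f in Cartesian coordinates:
  ∂f/∂x = x*(3*x - 4*y)
  ∂f/∂y = -2*x^2
  ∂f/∂z = -3*z^2.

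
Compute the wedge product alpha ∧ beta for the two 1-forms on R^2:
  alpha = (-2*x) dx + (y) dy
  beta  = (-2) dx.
alpha ∧ beta = (2*y) dx ∧ dy

Distribute the wedge, using dx_i ∧ dx_j = -dx_j ∧ dx_i and dx_i ∧ dx_i = 0. For each pair (i, j) with i < j, the coefficient of dx_i ∧ dx_j in alpha ∧ beta is (alpha_i * beta_j - alpha_j * beta_i). Collecting: alpha ∧ beta = (2*y) dx ∧ dy.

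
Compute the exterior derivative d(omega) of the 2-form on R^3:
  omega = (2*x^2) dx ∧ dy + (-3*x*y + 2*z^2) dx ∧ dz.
d(omega) = (3*x) dx ∧ dy ∧ dz

For a 2-form omega = sum_{i<j} g_{ij} dx_i ∧ dx_j, the exterior derivative is
  d(omega) = sum_{i<j} d(g_{ij}) ∧ dx_i ∧ dx_j = sum_{i<j, k} (∂g_{ij}/∂x_k) dx_k ∧ dx_i ∧ dx_j.
Expand each term, using dx_k ∧ dx_i ∧ dx_j = sgn(permutation) dx_{(a)} ∧ dx_{(b)} ∧ dx_{(c)} with (a < b < c) sorted:
  d(-3*x*y + 2*z^2) includes (∂/∂y)(-3*x*y + 2*z^2) dy = (-3*x) dy, which multiplied by dx ∧ dz gives (3*x) dx ∧ dy ∧ dz
Collecting like 3-forms: d(omega) = (3*x) dx ∧ dy ∧ dz.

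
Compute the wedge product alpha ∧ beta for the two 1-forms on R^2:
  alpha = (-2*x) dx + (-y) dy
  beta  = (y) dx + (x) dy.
alpha ∧ beta = (-2*x^2 + y^2) dx ∧ dy

Distribute the wedge, using dx_i ∧ dx_j = -dx_j ∧ dx_i and dx_i ∧ dx_i = 0. For each pair (i, j) with i < j, the coefficient of dx_i ∧ dx_j in alpha ∧ beta is (alpha_i * beta_j - alpha_j * beta_i). Collecting: alpha ∧ beta = (-2*x^2 + y^2) dx ∧ dy.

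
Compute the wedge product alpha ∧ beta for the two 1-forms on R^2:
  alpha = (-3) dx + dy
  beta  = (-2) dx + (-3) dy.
alpha ∧ beta = (11) dx ∧ dy

Distribute the wedge, using dx_i ∧ dx_j = -dx_j ∧ dx_i and dx_i ∧ dx_i = 0. For each pair (i, j) with i < j, the coefficient of dx_i ∧ dx_j in alpha ∧ beta is (alpha_i * beta_j - alpha_j * beta_i). Collecting: alpha ∧ beta = (11) dx ∧ dy.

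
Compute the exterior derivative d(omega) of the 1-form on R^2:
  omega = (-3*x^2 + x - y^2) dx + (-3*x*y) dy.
d(omega) = (-y) dx ∧ dy

For a 1-form omega = sum_i f_i dx_i, the exterior derivative is
  d(omega) = sum_{i < j} (∂f_j/∂x_i - ∂f_i/∂x_j) dx_i ∧ dx_j.
  coefficient of dx ∧ dy: ∂f_2/∂x - ∂f_1/∂y = ∂(-3*x*y)/∂x - ∂(-3*x^2 + x - y^2)/∂y = -y
Assembling: d(omega) = (-y) dx ∧ dy.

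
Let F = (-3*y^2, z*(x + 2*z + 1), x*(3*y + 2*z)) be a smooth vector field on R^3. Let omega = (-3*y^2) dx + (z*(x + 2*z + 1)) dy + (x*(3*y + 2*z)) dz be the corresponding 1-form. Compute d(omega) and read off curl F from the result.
d(omega) = (2*x - 4*z - 1) dy ∧ dz + (-3*y - 2*z) dz ∧ dx + (6*y + z) dx ∧ dy; curl F = (2*x - 4*z - 1, -3*y - 2*z, 6*y + z)

d omega = sum_{i<j} (∂f_j/∂x_i - ∂f_i/∂x_j) dx_i ∧ dx_j. Under the identification (dy ∧ dz, dz ∧ dx, dx ∧ dy) ↔ (e_x, e_y, e_z), the coefficients are exactly the components of curl F. Compute:
  ∂R/∂y - ∂Q/∂z = (3*x) - (x + 4*z + 1) = 2*x - 4*z - 1
  ∂P/∂z - ∂R/∂x = (0) - (3*y + 2*z) = -3*y - 2*z
  ∂Q/∂x - ∂P/∂y = (z) - (-6*y) = 6*y + z.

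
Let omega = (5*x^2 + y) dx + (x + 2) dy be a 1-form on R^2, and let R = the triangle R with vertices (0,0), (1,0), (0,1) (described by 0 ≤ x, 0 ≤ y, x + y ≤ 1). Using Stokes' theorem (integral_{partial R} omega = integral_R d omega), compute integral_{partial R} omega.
integral_(partial R) omega = 0

Stokes: integral_partial_R omega = integral_R d omega with d omega = (∂Q/∂x - ∂P/∂y) dx ∧ dy.
  ∂Q/∂x = 1
  ∂P/∂y = 1
  integrand = ∂Q/∂x - ∂P/∂y = 0.
Integrating over R: integral_0^1 integral_0^{1-x} (0) dy dx = 0.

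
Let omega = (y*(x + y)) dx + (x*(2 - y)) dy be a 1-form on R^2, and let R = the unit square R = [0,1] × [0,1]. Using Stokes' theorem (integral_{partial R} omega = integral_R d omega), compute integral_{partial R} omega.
integral_(partial R) omega = 0

Stokes: integral_partial_R omega = integral_R d omega with d omega = (∂Q/∂x - ∂P/∂y) dx ∧ dy.
  ∂Q/∂x = 2 - y
  ∂P/∂y = x + 2*y
  integrand = ∂Q/∂x - ∂P/∂y = -x - 3*y + 2.
Integrating over R: integral_0^1 integral_0^1 (-x - 3*y + 2) dx dy = 0.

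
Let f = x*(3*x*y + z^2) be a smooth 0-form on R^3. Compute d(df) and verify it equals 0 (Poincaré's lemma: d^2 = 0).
d(df) = 0

Step 1: df = sum_i (∂f/∂x_i) dx_i = (6*x*y + z^2) dx + (3*x^2) dy + (2*x*z) dz.
Step 2: Apply d again. Using the 1-form formula, the coefficient of dx ∧ dy in d(df) is ∂^2 f/∂x ∂y - ∂^2 f/∂y ∂x = (6*x) - (6*x) = 0 (equality of mixed partials for smooth f).
Similarly for dx ∧ dz and dy ∧ dz — all coefficients vanish. So d(df) = 0.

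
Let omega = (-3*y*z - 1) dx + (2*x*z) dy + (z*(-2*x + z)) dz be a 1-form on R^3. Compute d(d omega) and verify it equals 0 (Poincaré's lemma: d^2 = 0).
d(d omega) = 0

Step 1: d omega = sum_{i<j} (∂f_j/∂x_i - ∂f_i/∂x_j) dx_i ∧ dx_j:
  coeff of dx ∧ dy: 5*z
  coeff of dx ∧ dz: 3*y - 2*z
  coeff of dy ∧ dz: -2*x
Step 2: Apply d again to each 2-form coefficient. The only possible 3-form in R^3 is dx ∧ dy ∧ dz, with coefficient
  ∂(coeff of dy∧dz)/∂x - ∂(coeff of dx∧dz)/∂y + ∂(coeff of dx∧dy)/∂z
  = ∂/∂x (-2*x) - ∂/∂y (3*y - 2*z) + ∂/∂z (5*z).
Each of these terms simplifies to sums of mixed partials that cancel in pairs. The result is 0 (by equality of mixed partials for smooth functions — Schwarz / Clairaut).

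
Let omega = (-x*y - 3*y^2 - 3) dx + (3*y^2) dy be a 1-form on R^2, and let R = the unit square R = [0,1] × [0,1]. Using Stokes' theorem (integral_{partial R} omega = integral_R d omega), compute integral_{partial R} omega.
integral_(partial R) omega = 7/2

Stokes: integral_partial_R omega = integral_R d omega with d omega = (∂Q/∂x - ∂P/∂y) dx ∧ dy.
  ∂Q/∂x = 0
  ∂P/∂y = -x - 6*y
  integrand = ∂Q/∂x - ∂P/∂y = x + 6*y.
Integrating over R: integral_0^1 integral_0^1 (x + 6*y) dx dy = 7/2.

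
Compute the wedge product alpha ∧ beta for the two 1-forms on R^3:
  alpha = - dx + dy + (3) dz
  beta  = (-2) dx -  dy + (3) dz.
alpha ∧ beta = (3) dx ∧ dy + (3) dx ∧ dz + (6) dy ∧ dz

Distribute the wedge, using dx_i ∧ dx_j = -dx_j ∧ dx_i and dx_i ∧ dx_i = 0. For each pair (i, j) with i < j, the coefficient of dx_i ∧ dx_j in alpha ∧ beta is (alpha_i * beta_j - alpha_j * beta_i). Collecting: alpha ∧ beta = (3) dx ∧ dy + (3) dx ∧ dz + (6) dy ∧ dz.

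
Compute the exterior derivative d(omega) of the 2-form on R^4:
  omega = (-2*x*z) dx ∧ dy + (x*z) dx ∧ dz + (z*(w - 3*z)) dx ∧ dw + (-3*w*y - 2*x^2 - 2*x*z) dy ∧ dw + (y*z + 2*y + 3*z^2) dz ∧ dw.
d(omega) = (-2*x) dx ∧ dy ∧ dz + (-w + 6*z) dx ∧ dz ∧ dw + (-4*x - 2*z) dx ∧ dy ∧ dw + (2*x + z + 2) dy ∧ dz ∧ dw

For a 2-form omega = sum_{i<j} g_{ij} dx_i ∧ dx_j, the exterior derivative is
  d(omega) = sum_{i<j} d(g_{ij}) ∧ dx_i ∧ dx_j = sum_{i<j, k} (∂g_{ij}/∂x_k) dx_k ∧ dx_i ∧ dx_j.
Expand each term, using dx_k ∧ dx_i ∧ dx_j = sgn(permutation) dx_{(a)} ∧ dx_{(b)} ∧ dx_{(c)} with (a < b < c) sorted:
  d(-2*x*z) includes (∂/∂z)(-2*x*z) dz = (-2*x) dz, which multiplied by dx ∧ dy gives (-2*x) dx ∧ dy ∧ dz
  d(z*(w - 3*z)) includes (∂/∂z)(z*(w - 3*z)) dz = (w - 6*z) dz, which multiplied by dx ∧ dw gives (-w + 6*z) dx ∧ dz ∧ dw
  d(-3*w*y - 2*x^2 - 2*x*z) includes (∂/∂x)(-3*w*y - 2*x^2 - 2*x*z) dx = (-4*x - 2*z) dx, which multiplied by dy ∧ dw gives (-4*x - 2*z) dx ∧ dy ∧ dw
  d(-3*w*y - 2*x^2 - 2*x*z) includes (∂/∂z)(-3*w*y - 2*x^2 - 2*x*z) dz = (-2*x) dz, which multiplied by dy ∧ dw gives (2*x) dy ∧ dz ∧ dw
  d(y*z + 2*y + 3*z^2) includes (∂/∂y)(y*z + 2*y + 3*z^2) dy = (z + 2) dy, which multiplied by dz ∧ dw gives (z + 2) dy ∧ dz ∧ dw
Collecting like 3-forms: d(omega) = (-2*x) dx ∧ dy ∧ dz + (-w + 6*z) dx ∧ dz ∧ dw + (-4*x - 2*z) dx ∧ dy ∧ dw + (2*x + z + 2) dy ∧ dz ∧ dw.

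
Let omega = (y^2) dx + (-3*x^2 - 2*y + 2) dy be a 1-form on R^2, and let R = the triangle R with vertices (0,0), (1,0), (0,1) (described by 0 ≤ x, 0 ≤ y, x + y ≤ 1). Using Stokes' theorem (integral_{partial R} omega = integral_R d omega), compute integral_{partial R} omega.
integral_(partial R) omega = -4/3

Stokes: integral_partial_R omega = integral_R d omega with d omega = (∂Q/∂x - ∂P/∂y) dx ∧ dy.
  ∂Q/∂x = -6*x
  ∂P/∂y = 2*y
  integrand = ∂Q/∂x - ∂P/∂y = -6*x - 2*y.
Integrating over R: integral_0^1 integral_0^{1-x} (-6*x - 2*y) dy dx = -4/3.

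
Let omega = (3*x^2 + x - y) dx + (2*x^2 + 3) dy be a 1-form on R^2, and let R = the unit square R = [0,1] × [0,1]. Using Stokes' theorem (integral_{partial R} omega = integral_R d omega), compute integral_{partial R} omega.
integral_(partial R) omega = 3

Stokes: integral_partial_R omega = integral_R d omega with d omega = (∂Q/∂x - ∂P/∂y) dx ∧ dy.
  ∂Q/∂x = 4*x
  ∂P/∂y = -1
  integrand = ∂Q/∂x - ∂P/∂y = 4*x + 1.
Integrating over R: integral_0^1 integral_0^1 (4*x + 1) dx dy = 3.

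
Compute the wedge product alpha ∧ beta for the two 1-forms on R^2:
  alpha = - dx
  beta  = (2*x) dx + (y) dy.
alpha ∧ beta = (-y) dx ∧ dy

Distribute the wedge, using dx_i ∧ dx_j = -dx_j ∧ dx_i and dx_i ∧ dx_i = 0. For each pair (i, j) with i < j, the coefficient of dx_i ∧ dx_j in alpha ∧ beta is (alpha_i * beta_j - alpha_j * beta_i). Collecting: alpha ∧ beta = (-y) dx ∧ dy.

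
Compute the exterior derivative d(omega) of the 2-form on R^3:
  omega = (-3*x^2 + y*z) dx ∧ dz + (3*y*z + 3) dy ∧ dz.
d(omega) = (-z) dx ∧ dy ∧ dz

For a 2-form omega = sum_{i<j} g_{ij} dx_i ∧ dx_j, the exterior derivative is
  d(omega) = sum_{i<j} d(g_{ij}) ∧ dx_i ∧ dx_j = sum_{i<j, k} (∂g_{ij}/∂x_k) dx_k ∧ dx_i ∧ dx_j.
Expand each term, using dx_k ∧ dx_i ∧ dx_j = sgn(permutation) dx_{(a)} ∧ dx_{(b)} ∧ dx_{(c)} with (a < b < c) sorted:
  d(-3*x^2 + y*z) includes (∂/∂y)(-3*x^2 + y*z) dy = (z) dy, which multiplied by dx ∧ dz gives (-z) dx ∧ dy ∧ dz
Collecting like 3-forms: d(omega) = (-z) dx ∧ dy ∧ dz.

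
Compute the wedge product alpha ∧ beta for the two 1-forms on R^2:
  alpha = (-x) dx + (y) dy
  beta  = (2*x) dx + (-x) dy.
alpha ∧ beta = (x*(x - 2*y)) dx ∧ dy

Distribute the wedge, using dx_i ∧ dx_j = -dx_j ∧ dx_i and dx_i ∧ dx_i = 0. For each pair (i, j) with i < j, the coefficient of dx_i ∧ dx_j in alpha ∧ beta is (alpha_i * beta_j - alpha_j * beta_i). Collecting: alpha ∧ beta = (x*(x - 2*y)) dx ∧ dy.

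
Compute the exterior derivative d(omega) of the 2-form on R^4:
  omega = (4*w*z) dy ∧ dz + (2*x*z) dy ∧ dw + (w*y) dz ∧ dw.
d(omega) = (w - 2*x + 4*z) dy ∧ dz ∧ dw + (2*z) dx ∧ dy ∧ dw

For a 2-form omega = sum_{i<j} g_{ij} dx_i ∧ dx_j, the exterior derivative is
  d(omega) = sum_{i<j} d(g_{ij}) ∧ dx_i ∧ dx_j = sum_{i<j, k} (∂g_{ij}/∂x_k) dx_k ∧ dx_i ∧ dx_j.
Expand each term, using dx_k ∧ dx_i ∧ dx_j = sgn(permutation) dx_{(a)} ∧ dx_{(b)} ∧ dx_{(c)} with (a < b < c) sorted:
  d(4*w*z) includes (∂/∂w)(4*w*z) dw = (4*z) dw, which multiplied by dy ∧ dz gives (4*z) dy ∧ dz ∧ dw
  d(2*x*z) includes (∂/∂x)(2*x*z) dx = (2*z) dx, which multiplied by dy ∧ dw gives (2*z) dx ∧ dy ∧ dw
  d(2*x*z) includes (∂/∂z)(2*x*z) dz = (2*x) dz, which multiplied by dy ∧ dw gives (-2*x) dy ∧ dz ∧ dw
  d(w*y) includes (∂/∂y)(w*y) dy = (w) dy, which multiplied by dz ∧ dw gives (w) dy ∧ dz ∧ dw
Collecting like 3-forms: d(omega) = (w - 2*x + 4*z) dy ∧ dz ∧ dw + (2*z) dx ∧ dy ∧ dw.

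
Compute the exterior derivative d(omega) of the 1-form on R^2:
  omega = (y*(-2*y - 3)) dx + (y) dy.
d(omega) = (4*y + 3) dx ∧ dy

For a 1-form omega = sum_i f_i dx_i, the exterior derivative is
  d(omega) = sum_{i < j} (∂f_j/∂x_i - ∂f_i/∂x_j) dx_i ∧ dx_j.
  coefficient of dx ∧ dy: ∂f_2/∂x - ∂f_1/∂y = ∂(y)/∂x - ∂(y*(-2*y - 3))/∂y = 4*y + 3
Assembling: d(omega) = (4*y + 3) dx ∧ dy.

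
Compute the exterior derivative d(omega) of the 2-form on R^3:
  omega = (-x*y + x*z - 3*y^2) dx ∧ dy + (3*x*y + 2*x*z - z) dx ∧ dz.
d(omega) = (-2*x) dx ∧ dy ∧ dz

For a 2-form omega = sum_{i<j} g_{ij} dx_i ∧ dx_j, the exterior derivative is
  d(omega) = sum_{i<j} d(g_{ij}) ∧ dx_i ∧ dx_j = sum_{i<j, k} (∂g_{ij}/∂x_k) dx_k ∧ dx_i ∧ dx_j.
Expand each term, using dx_k ∧ dx_i ∧ dx_j = sgn(permutation) dx_{(a)} ∧ dx_{(b)} ∧ dx_{(c)} with (a < b < c) sorted:
  d(-x*y + x*z - 3*y^2) includes (∂/∂z)(-x*y + x*z - 3*y^2) dz = (x) dz, which multiplied by dx ∧ dy gives (x) dx ∧ dy ∧ dz
  d(3*x*y + 2*x*z - z) includes (∂/∂y)(3*x*y + 2*x*z - z) dy = (3*x) dy, which multiplied by dx ∧ dz gives (-3*x) dx ∧ dy ∧ dz
Collecting like 3-forms: d(omega) = (-2*x) dx ∧ dy ∧ dz.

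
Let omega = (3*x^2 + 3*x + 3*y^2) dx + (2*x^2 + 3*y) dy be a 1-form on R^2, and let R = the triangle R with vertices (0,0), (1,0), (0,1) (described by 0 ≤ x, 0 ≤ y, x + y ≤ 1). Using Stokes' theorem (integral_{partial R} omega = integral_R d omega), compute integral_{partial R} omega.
integral_(partial R) omega = -1/3

Stokes: integral_partial_R omega = integral_R d omega with d omega = (∂Q/∂x - ∂P/∂y) dx ∧ dy.
  ∂Q/∂x = 4*x
  ∂P/∂y = 6*y
  integrand = ∂Q/∂x - ∂P/∂y = 4*x - 6*y.
Integrating over R: integral_0^1 integral_0^{1-x} (4*x - 6*y) dy dx = -1/3.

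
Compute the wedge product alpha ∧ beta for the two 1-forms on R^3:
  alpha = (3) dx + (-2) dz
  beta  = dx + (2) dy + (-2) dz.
alpha ∧ beta = (6) dx ∧ dy + (-4) dx ∧ dz + (4) dy ∧ dz

Distribute the wedge, using dx_i ∧ dx_j = -dx_j ∧ dx_i and dx_i ∧ dx_i = 0. For each pair (i, j) with i < j, the coefficient of dx_i ∧ dx_j in alpha ∧ beta is (alpha_i * beta_j - alpha_j * beta_i). Collecting: alpha ∧ beta = (6) dx ∧ dy + (-4) dx ∧ dz + (4) dy ∧ dz.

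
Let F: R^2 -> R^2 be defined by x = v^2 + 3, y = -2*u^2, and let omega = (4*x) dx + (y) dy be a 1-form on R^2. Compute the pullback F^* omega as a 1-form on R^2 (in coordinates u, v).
F^* omega = (8*u^3) du + (8*v*(v^2 + 3)) dv

Using F^*(f dg) = (f ∘ F) d(g ∘ F), substitute each coordinate x_i by F_i(u, v) in f_i, and replace dx_i by d F_i = (∂F_i/∂u) du + (∂F_i/∂v) dv.
  For the x component: f_1(F) = 4*v^2 + 12; d F_1 = (0) du + (2*v) dv
  For the y component: f_2(F) = -2*u^2; d F_2 = (-4*u) du + (0) dv
Combining and collecting du, dv coefficients:
  coeff of du: 8*u^3
  coeff of dv: 8*v*(v^2 + 3)
F^* omega = (8*u^3) du + (8*v*(v^2 + 3)) dv.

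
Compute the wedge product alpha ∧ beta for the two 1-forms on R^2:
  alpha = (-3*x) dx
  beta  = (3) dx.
alpha ∧ beta = 0

Distribute the wedge, using dx_i ∧ dx_j = -dx_j ∧ dx_i and dx_i ∧ dx_i = 0. For each pair (i, j) with i < j, the coefficient of dx_i ∧ dx_j in alpha ∧ beta is (alpha_i * beta_j - alpha_j * beta_i). Collecting: alpha ∧ beta = 0.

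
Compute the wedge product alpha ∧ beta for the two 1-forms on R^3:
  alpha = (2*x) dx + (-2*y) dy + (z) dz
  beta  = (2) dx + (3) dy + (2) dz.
alpha ∧ beta = (6*x + 4*y) dx ∧ dy + (4*x - 2*z) dx ∧ dz + (-4*y - 3*z) dy ∧ dz

Distribute the wedge, using dx_i ∧ dx_j = -dx_j ∧ dx_i and dx_i ∧ dx_i = 0. For each pair (i, j) with i < j, the coefficient of dx_i ∧ dx_j in alpha ∧ beta is (alpha_i * beta_j - alpha_j * beta_i). Collecting: alpha ∧ beta = (6*x + 4*y) dx ∧ dy + (4*x - 2*z) dx ∧ dz + (-4*y - 3*z) dy ∧ dz.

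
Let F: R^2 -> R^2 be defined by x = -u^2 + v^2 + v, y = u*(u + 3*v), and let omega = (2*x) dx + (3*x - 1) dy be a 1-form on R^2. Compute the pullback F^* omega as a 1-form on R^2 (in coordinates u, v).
F^* omega = (-2*u^3 - 9*u^2*v + 2*u*v^2 + 2*u*v - 2*u + 9*v^3 + 9*v^2 - 3*v) du + (-9*u^3 - 4*u^2*v - 2*u^2 + 9*u*v^2 + 9*u*v - 3*u + 4*v^3 + 6*v^2 + 2*v) dv

Using F^*(f dg) = (f ∘ F) d(g ∘ F), substitute each coordinate x_i by F_i(u, v) in f_i, and replace dx_i by d F_i = (∂F_i/∂u) du + (∂F_i/∂v) dv.
  For the x component: f_1(F) = -2*u^2 + 2*v^2 + 2*v; d F_1 = (-2*u) du + (2*v + 1) dv
  For the y component: f_2(F) = -3*u^2 + 3*v^2 + 3*v - 1; d F_2 = (2*u + 3*v) du + (3*u) dv
Combining and collecting du, dv coefficients:
  coeff of du: -2*u^3 - 9*u^2*v + 2*u*v^2 + 2*u*v - 2*u + 9*v^3 + 9*v^2 - 3*v
  coeff of dv: -9*u^3 - 4*u^2*v - 2*u^2 + 9*u*v^2 + 9*u*v - 3*u + 4*v^3 + 6*v^2 + 2*v
F^* omega = (-2*u^3 - 9*u^2*v + 2*u*v^2 + 2*u*v - 2*u + 9*v^3 + 9*v^2 - 3*v) du + (-9*u^3 - 4*u^2*v - 2*u^2 + 9*u*v^2 + 9*u*v - 3*u + 4*v^3 + 6*v^2 + 2*v) dv.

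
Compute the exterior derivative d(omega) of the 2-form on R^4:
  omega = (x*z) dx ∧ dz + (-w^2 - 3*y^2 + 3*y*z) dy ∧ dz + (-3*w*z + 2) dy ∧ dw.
d(omega) = (w) dy ∧ dz ∧ dw

For a 2-form omega = sum_{i<j} g_{ij} dx_i ∧ dx_j, the exterior derivative is
  d(omega) = sum_{i<j} d(g_{ij}) ∧ dx_i ∧ dx_j = sum_{i<j, k} (∂g_{ij}/∂x_k) dx_k ∧ dx_i ∧ dx_j.
Expand each term, using dx_k ∧ dx_i ∧ dx_j = sgn(permutation) dx_{(a)} ∧ dx_{(b)} ∧ dx_{(c)} with (a < b < c) sorted:
  d(-w^2 - 3*y^2 + 3*y*z) includes (∂/∂w)(-w^2 - 3*y^2 + 3*y*z) dw = (-2*w) dw, which multiplied by dy ∧ dz gives (-2*w) dy ∧ dz ∧ dw
  d(-3*w*z + 2) includes (∂/∂z)(-3*w*z + 2) dz = (-3*w) dz, which multiplied by dy ∧ dw gives (3*w) dy ∧ dz ∧ dw
Collecting like 3-forms: d(omega) = (w) dy ∧ dz ∧ dw.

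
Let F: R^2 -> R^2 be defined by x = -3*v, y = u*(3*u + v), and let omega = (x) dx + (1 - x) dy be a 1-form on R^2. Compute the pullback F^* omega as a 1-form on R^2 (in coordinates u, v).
F^* omega = (18*u*v + 6*u + 3*v^2 + v) du + (3*u*v + u + 9*v) dv

Using F^*(f dg) = (f ∘ F) d(g ∘ F), substitute each coordinate x_i by F_i(u, v) in f_i, and replace dx_i by d F_i = (∂F_i/∂u) du + (∂F_i/∂v) dv.
  For the x component: f_1(F) = -3*v; d F_1 = (0) du + (-3) dv
  For the y component: f_2(F) = 3*v + 1; d F_2 = (6*u + v) du + (u) dv
Combining and collecting du, dv coefficients:
  coeff of du: 18*u*v + 6*u + 3*v^2 + v
  coeff of dv: 3*u*v + u + 9*v
F^* omega = (18*u*v + 6*u + 3*v^2 + v) du + (3*u*v + u + 9*v) dv.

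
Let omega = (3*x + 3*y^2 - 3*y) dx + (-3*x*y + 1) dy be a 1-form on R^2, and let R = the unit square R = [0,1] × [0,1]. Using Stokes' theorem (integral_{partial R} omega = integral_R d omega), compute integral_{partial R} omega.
integral_(partial R) omega = -3/2

Stokes: integral_partial_R omega = integral_R d omega with d omega = (∂Q/∂x - ∂P/∂y) dx ∧ dy.
  ∂Q/∂x = -3*y
  ∂P/∂y = 6*y - 3
  integrand = ∂Q/∂x - ∂P/∂y = 3 - 9*y.
Integrating over R: integral_0^1 integral_0^1 (3 - 9*y) dx dy = -3/2.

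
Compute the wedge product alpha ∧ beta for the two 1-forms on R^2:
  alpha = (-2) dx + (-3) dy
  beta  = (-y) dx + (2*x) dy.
alpha ∧ beta = (-4*x - 3*y) dx ∧ dy

Distribute the wedge, using dx_i ∧ dx_j = -dx_j ∧ dx_i and dx_i ∧ dx_i = 0. For each pair (i, j) with i < j, the coefficient of dx_i ∧ dx_j in alpha ∧ beta is (alpha_i * beta_j - alpha_j * beta_i). Collecting: alpha ∧ beta = (-4*x - 3*y) dx ∧ dy.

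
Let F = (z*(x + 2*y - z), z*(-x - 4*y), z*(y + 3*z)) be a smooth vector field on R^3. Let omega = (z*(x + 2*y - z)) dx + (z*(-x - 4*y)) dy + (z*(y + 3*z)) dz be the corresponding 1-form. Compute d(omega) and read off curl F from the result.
d(omega) = (x + 4*y + z) dy ∧ dz + (x + 2*y - 2*z) dz ∧ dx + (-3*z) dx ∧ dy; curl F = (x + 4*y + z, x + 2*y - 2*z, -3*z)

d omega = sum_{i<j} (∂f_j/∂x_i - ∂f_i/∂x_j) dx_i ∧ dx_j. Under the identification (dy ∧ dz, dz ∧ dx, dx ∧ dy) ↔ (e_x, e_y, e_z), the coefficients are exactly the components of curl F. Compute:
  ∂R/∂y - ∂Q/∂z = (z) - (-x - 4*y) = x + 4*y + z
  ∂P/∂z - ∂R/∂x = (x + 2*y - 2*z) - (0) = x + 2*y - 2*z
  ∂Q/∂x - ∂P/∂y = (-z) - (2*z) = -3*z.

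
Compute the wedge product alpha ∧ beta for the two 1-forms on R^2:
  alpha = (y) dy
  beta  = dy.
alpha ∧ beta = 0

Distribute the wedge, using dx_i ∧ dx_j = -dx_j ∧ dx_i and dx_i ∧ dx_i = 0. For each pair (i, j) with i < j, the coefficient of dx_i ∧ dx_j in alpha ∧ beta is (alpha_i * beta_j - alpha_j * beta_i). Collecting: alpha ∧ beta = 0.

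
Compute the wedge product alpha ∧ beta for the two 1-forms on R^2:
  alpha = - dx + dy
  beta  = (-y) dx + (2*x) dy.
alpha ∧ beta = (-2*x + y) dx ∧ dy

Distribute the wedge, using dx_i ∧ dx_j = -dx_j ∧ dx_i and dx_i ∧ dx_i = 0. For each pair (i, j) with i < j, the coefficient of dx_i ∧ dx_j in alpha ∧ beta is (alpha_i * beta_j - alpha_j * beta_i). Collecting: alpha ∧ beta = (-2*x + y) dx ∧ dy.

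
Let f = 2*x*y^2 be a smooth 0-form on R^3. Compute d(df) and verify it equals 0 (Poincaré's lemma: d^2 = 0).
d(df) = 0

Step 1: df = sum_i (∂f/∂x_i) dx_i = (2*y^2) dx + (4*x*y) dy + (0) dz.
Step 2: Apply d again. Using the 1-form formula, the coefficient of dx ∧ dy in d(df) is ∂^2 f/∂x ∂y - ∂^2 f/∂y ∂x = (4*y) - (4*y) = 0 (equality of mixed partials for smooth f).
Similarly for dx ∧ dz and dy ∧ dz — all coefficients vanish. So d(df) = 0.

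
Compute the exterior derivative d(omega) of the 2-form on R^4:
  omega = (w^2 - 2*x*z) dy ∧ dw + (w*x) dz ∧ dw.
d(omega) = (-2*z) dx ∧ dy ∧ dw + (2*x) dy ∧ dz ∧ dw + (w) dx ∧ dz ∧ dw

For a 2-form omega = sum_{i<j} g_{ij} dx_i ∧ dx_j, the exterior derivative is
  d(omega) = sum_{i<j} d(g_{ij}) ∧ dx_i ∧ dx_j = sum_{i<j, k} (∂g_{ij}/∂x_k) dx_k ∧ dx_i ∧ dx_j.
Expand each term, using dx_k ∧ dx_i ∧ dx_j = sgn(permutation) dx_{(a)} ∧ dx_{(b)} ∧ dx_{(c)} with (a < b < c) sorted:
  d(w^2 - 2*x*z) includes (∂/∂x)(w^2 - 2*x*z) dx = (-2*z) dx, which multiplied by dy ∧ dw gives (-2*z) dx ∧ dy ∧ dw
  d(w^2 - 2*x*z) includes (∂/∂z)(w^2 - 2*x*z) dz = (-2*x) dz, which multiplied by dy ∧ dw gives (2*x) dy ∧ dz ∧ dw
  d(w*x) includes (∂/∂x)(w*x) dx = (w) dx, which multiplied by dz ∧ dw gives (w) dx ∧ dz ∧ dw
Collecting like 3-forms: d(omega) = (-2*z) dx ∧ dy ∧ dw + (2*x) dy ∧ dz ∧ dw + (w) dx ∧ dz ∧ dw.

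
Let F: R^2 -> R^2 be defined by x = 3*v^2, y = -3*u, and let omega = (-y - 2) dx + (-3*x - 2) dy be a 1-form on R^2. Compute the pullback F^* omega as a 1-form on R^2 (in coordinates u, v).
F^* omega = (27*v^2 + 6) du + (6*v*(3*u - 2)) dv

Using F^*(f dg) = (f ∘ F) d(g ∘ F), substitute each coordinate x_i by F_i(u, v) in f_i, and replace dx_i by d F_i = (∂F_i/∂u) du + (∂F_i/∂v) dv.
  For the x component: f_1(F) = 3*u - 2; d F_1 = (0) du + (6*v) dv
  For the y component: f_2(F) = -9*v^2 - 2; d F_2 = (-3) du + (0) dv
Combining and collecting du, dv coefficients:
  coeff of du: 27*v^2 + 6
  coeff of dv: 6*v*(3*u - 2)
F^* omega = (27*v^2 + 6) du + (6*v*(3*u - 2)) dv.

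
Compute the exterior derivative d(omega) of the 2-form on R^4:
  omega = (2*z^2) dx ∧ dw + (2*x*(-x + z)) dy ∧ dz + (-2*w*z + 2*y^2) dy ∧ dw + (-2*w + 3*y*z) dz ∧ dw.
d(omega) = (-4*z) dx ∧ dz ∧ dw + (-4*x + 2*z) dx ∧ dy ∧ dz + (2*w + 3*z) dy ∧ dz ∧ dw

For a 2-form omega = sum_{i<j} g_{ij} dx_i ∧ dx_j, the exterior derivative is
  d(omega) = sum_{i<j} d(g_{ij}) ∧ dx_i ∧ dx_j = sum_{i<j, k} (∂g_{ij}/∂x_k) dx_k ∧ dx_i ∧ dx_j.
Expand each term, using dx_k ∧ dx_i ∧ dx_j = sgn(permutation) dx_{(a)} ∧ dx_{(b)} ∧ dx_{(c)} with (a < b < c) sorted:
  d(2*z^2) includes (∂/∂z)(2*z^2) dz = (4*z) dz, which multiplied by dx ∧ dw gives (-4*z) dx ∧ dz ∧ dw
  d(2*x*(-x + z)) includes (∂/∂x)(2*x*(-x + z)) dx = (-4*x + 2*z) dx, which multiplied by dy ∧ dz gives (-4*x + 2*z) dx ∧ dy ∧ dz
  d(-2*w*z + 2*y^2) includes (∂/∂z)(-2*w*z + 2*y^2) dz = (-2*w) dz, which multiplied by dy ∧ dw gives (2*w) dy ∧ dz ∧ dw
  d(-2*w + 3*y*z) includes (∂/∂y)(-2*w + 3*y*z) dy = (3*z) dy, which multiplied by dz ∧ dw gives (3*z) dy ∧ dz ∧ dw
Collecting like 3-forms: d(omega) = (-4*z) dx ∧ dz ∧ dw + (-4*x + 2*z) dx ∧ dy ∧ dz + (2*w + 3*z) dy ∧ dz ∧ dw.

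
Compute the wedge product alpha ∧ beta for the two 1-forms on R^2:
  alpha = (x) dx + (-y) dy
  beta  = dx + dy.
alpha ∧ beta = (x + y) dx ∧ dy

Distribute the wedge, using dx_i ∧ dx_j = -dx_j ∧ dx_i and dx_i ∧ dx_i = 0. For each pair (i, j) with i < j, the coefficient of dx_i ∧ dx_j in alpha ∧ beta is (alpha_i * beta_j - alpha_j * beta_i). Collecting: alpha ∧ beta = (x + y) dx ∧ dy.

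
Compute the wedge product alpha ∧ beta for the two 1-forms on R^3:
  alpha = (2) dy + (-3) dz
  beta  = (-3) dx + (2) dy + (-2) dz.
alpha ∧ beta = (6) dx ∧ dy + (2) dy ∧ dz + (-9) dx ∧ dz

Distribute the wedge, using dx_i ∧ dx_j = -dx_j ∧ dx_i and dx_i ∧ dx_i = 0. For each pair (i, j) with i < j, the coefficient of dx_i ∧ dx_j in alpha ∧ beta is (alpha_i * beta_j - alpha_j * beta_i). Collecting: alpha ∧ beta = (6) dx ∧ dy + (2) dy ∧ dz + (-9) dx ∧ dz.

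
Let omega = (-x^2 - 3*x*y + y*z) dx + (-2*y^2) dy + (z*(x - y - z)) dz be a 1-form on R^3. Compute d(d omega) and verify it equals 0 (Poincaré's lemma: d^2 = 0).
d(d omega) = 0

Step 1: d omega = sum_{i<j} (∂f_j/∂x_i - ∂f_i/∂x_j) dx_i ∧ dx_j:
  coeff of dx ∧ dy: 3*x - z
  coeff of dx ∧ dz: -y + z
  coeff of dy ∧ dz: -z
Step 2: Apply d again to each 2-form coefficient. The only possible 3-form in R^3 is dx ∧ dy ∧ dz, with coefficient
  ∂(coeff of dy∧dz)/∂x - ∂(coeff of dx∧dz)/∂y + ∂(coeff of dx∧dy)/∂z
  = ∂/∂x (-z) - ∂/∂y (-y + z) + ∂/∂z (3*x - z).
Each of these terms simplifies to sums of mixed partials that cancel in pairs. The result is 0 (by equality of mixed partials for smooth functions — Schwarz / Clairaut).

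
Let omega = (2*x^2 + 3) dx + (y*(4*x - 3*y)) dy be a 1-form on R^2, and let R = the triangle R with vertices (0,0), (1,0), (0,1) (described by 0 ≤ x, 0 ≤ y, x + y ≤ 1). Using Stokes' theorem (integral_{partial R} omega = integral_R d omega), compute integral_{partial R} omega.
integral_(partial R) omega = 2/3

Stokes: integral_partial_R omega = integral_R d omega with d omega = (∂Q/∂x - ∂P/∂y) dx ∧ dy.
  ∂Q/∂x = 4*y
  ∂P/∂y = 0
  integrand = ∂Q/∂x - ∂P/∂y = 4*y.
Integrating over R: integral_0^1 integral_0^{1-x} (4*y) dy dx = 2/3.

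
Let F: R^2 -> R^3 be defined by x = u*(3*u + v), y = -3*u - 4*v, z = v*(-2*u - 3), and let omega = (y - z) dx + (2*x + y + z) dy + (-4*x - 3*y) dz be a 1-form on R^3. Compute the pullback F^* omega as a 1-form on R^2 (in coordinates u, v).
F^* omega = (36*u^2*v - 36*u^2 + 10*u*v^2 - 27*u*v + 9*u - 25*v^2 + 21*v) du + (24*u^3 + 10*u^2*v - 9*u^2 - 13*u*v - 15*u - 8*v) dv

Using F^*(f dg) = (f ∘ F) d(g ∘ F), substitute each coordinate x_i by F_i(u, v) in f_i, and replace dx_i by d F_i = (∂F_i/∂u) du + (∂F_i/∂v) dv.
  For the x component: f_1(F) = 2*u*v - 3*u - v; d F_1 = (6*u + v) du + (u) dv
  For the y component: f_2(F) = 6*u^2 - 3*u - 7*v; d F_2 = (-3) du + (-4) dv
  For the z component: f_3(F) = -12*u^2 - 4*u*v + 9*u + 12*v; d F_3 = (-2*v) du + (-2*u - 3) dv
Combining and collecting du, dv coefficients:
  coeff of du: 36*u^2*v - 36*u^2 + 10*u*v^2 - 27*u*v + 9*u - 25*v^2 + 21*v
  coeff of dv: 24*u^3 + 10*u^2*v - 9*u^2 - 13*u*v - 15*u - 8*v
F^* omega = (36*u^2*v - 36*u^2 + 10*u*v^2 - 27*u*v + 9*u - 25*v^2 + 21*v) du + (24*u^3 + 10*u^2*v - 9*u^2 - 13*u*v - 15*u - 8*v) dv.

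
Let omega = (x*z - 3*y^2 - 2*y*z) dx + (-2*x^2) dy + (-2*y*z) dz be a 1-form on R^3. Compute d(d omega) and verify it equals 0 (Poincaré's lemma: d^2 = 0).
d(d omega) = 0

Step 1: d omega = sum_{i<j} (∂f_j/∂x_i - ∂f_i/∂x_j) dx_i ∧ dx_j:
  coeff of dx ∧ dy: -4*x + 6*y + 2*z
  coeff of dx ∧ dz: -x + 2*y
  coeff of dy ∧ dz: -2*z
Step 2: Apply d again to each 2-form coefficient. The only possible 3-form in R^3 is dx ∧ dy ∧ dz, with coefficient
  ∂(coeff of dy∧dz)/∂x - ∂(coeff of dx∧dz)/∂y + ∂(coeff of dx∧dy)/∂z
  = ∂/∂x (-2*z) - ∂/∂y (-x + 2*y) + ∂/∂z (-4*x + 6*y + 2*z).
Each of these terms simplifies to sums of mixed partials that cancel in pairs. The result is 0 (by equality of mixed partials for smooth functions — Schwarz / Clairaut).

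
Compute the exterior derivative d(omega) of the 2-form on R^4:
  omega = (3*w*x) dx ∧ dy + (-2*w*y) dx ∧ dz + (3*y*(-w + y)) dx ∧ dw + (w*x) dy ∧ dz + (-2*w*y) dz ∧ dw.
d(omega) = (3*w + 3*x - 6*y) dx ∧ dy ∧ dw + (3*w) dx ∧ dy ∧ dz + (-2*y) dx ∧ dz ∧ dw + (-2*w + x) dy ∧ dz ∧ dw

For a 2-form omega = sum_{i<j} g_{ij} dx_i ∧ dx_j, the exterior derivative is
  d(omega) = sum_{i<j} d(g_{ij}) ∧ dx_i ∧ dx_j = sum_{i<j, k} (∂g_{ij}/∂x_k) dx_k ∧ dx_i ∧ dx_j.
Expand each term, using dx_k ∧ dx_i ∧ dx_j = sgn(permutation) dx_{(a)} ∧ dx_{(b)} ∧ dx_{(c)} with (a < b < c) sorted:
  d(3*w*x) includes (∂/∂w)(3*w*x) dw = (3*x) dw, which multiplied by dx ∧ dy gives (3*x) dx ∧ dy ∧ dw
  d(-2*w*y) includes (∂/∂y)(-2*w*y) dy = (-2*w) dy, which multiplied by dx ∧ dz gives (2*w) dx ∧ dy ∧ dz
  d(-2*w*y) includes (∂/∂w)(-2*w*y) dw = (-2*y) dw, which multiplied by dx ∧ dz gives (-2*y) dx ∧ dz ∧ dw
  d(3*y*(-w + y)) includes (∂/∂y)(3*y*(-w + y)) dy = (-3*w + 6*y) dy, which multiplied by dx ∧ dw gives (3*w - 6*y) dx ∧ dy ∧ dw
  d(w*x) includes (∂/∂x)(w*x) dx = (w) dx, which multiplied by dy ∧ dz gives (w) dx ∧ dy ∧ dz
  d(w*x) includes (∂/∂w)(w*x) dw = (x) dw, which multiplied by dy ∧ dz gives (x) dy ∧ dz ∧ dw
  d(-2*w*y) includes (∂/∂y)(-2*w*y) dy = (-2*w) dy, which multiplied by dz ∧ dw gives (-2*w) dy ∧ dz ∧ dw
Collecting like 3-forms: d(omega) = (3*w + 3*x - 6*y) dx ∧ dy ∧ dw + (3*w) dx ∧ dy ∧ dz + (-2*y) dx ∧ dz ∧ dw + (-2*w + x) dy ∧ dz ∧ dw.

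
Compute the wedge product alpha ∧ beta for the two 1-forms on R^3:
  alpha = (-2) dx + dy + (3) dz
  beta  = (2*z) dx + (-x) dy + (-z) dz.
alpha ∧ beta = (2*x - 2*z) dx ∧ dy + (-4*z) dx ∧ dz + (3*x - z) dy ∧ dz

Distribute the wedge, using dx_i ∧ dx_j = -dx_j ∧ dx_i and dx_i ∧ dx_i = 0. For each pair (i, j) with i < j, the coefficient of dx_i ∧ dx_j in alpha ∧ beta is (alpha_i * beta_j - alpha_j * beta_i). Collecting: alpha ∧ beta = (2*x - 2*z) dx ∧ dy + (-4*z) dx ∧ dz + (3*x - z) dy ∧ dz.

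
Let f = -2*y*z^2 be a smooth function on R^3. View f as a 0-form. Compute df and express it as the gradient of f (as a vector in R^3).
df = (0) dx + (-2*z^2) dy + (-4*y*z) dz; grad f = (0, -2*z^2, -4*y*z)

For a 0-form f, d f = (∂f/∂x) dx + (∂f/∂y) dy + (∂f/∂z) dz. The components of the vector representation are exactly the entries of grad f in Cartesian coordinates:
  ∂f/∂x = 0
  ∂f/∂y = -2*z^2
  ∂f/∂z = -4*y*z.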